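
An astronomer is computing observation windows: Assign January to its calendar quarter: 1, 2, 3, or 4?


Month: January (month 1)
Q1: January-March (months 1-3)
Q2: April-June (months 4-6)
Q3: July-September (months 7-9)
Q4: October-December (months 10-12)
Month 1 falls in Q1

1


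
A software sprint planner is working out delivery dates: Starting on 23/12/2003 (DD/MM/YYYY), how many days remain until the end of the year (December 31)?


Start: December 23, 2003
End: December 31, 2003
Days left in December: 8
Total: 8 days

8


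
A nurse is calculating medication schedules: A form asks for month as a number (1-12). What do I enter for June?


Calendar month order:
5. May
6. June <--
7. July
June is month number 6

6


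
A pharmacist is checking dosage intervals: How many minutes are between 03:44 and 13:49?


Start time: 03:44 = 224 minutes from midnight
End time: 13:49 = 829 minutes from midnight
Difference: 829 - 224 = 605 minutes
That is 10 hours and 5 minutes

605


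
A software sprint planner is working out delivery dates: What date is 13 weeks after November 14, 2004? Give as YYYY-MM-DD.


Start: 2004-11-14
Weeks to add: 13
Convert to days: 13 x 7 = 91 days
Add 91 days to 2004-11-14
Result: 2005-02-13

2005-02-13


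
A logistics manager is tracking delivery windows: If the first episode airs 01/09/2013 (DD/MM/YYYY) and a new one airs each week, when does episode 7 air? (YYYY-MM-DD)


First occurrence: 2013-09-01 (occurrence 1)
Each occurrence is 7 days after the previous.
Occurrence 7 is 6 weeks after the first.
6 weeks = 42 days
2013-09-01 + 42 days = 2013-10-13

2013-10-13


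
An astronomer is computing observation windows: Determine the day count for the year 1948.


Year: 1948
Check leap year rules:
Divisible by 4? Yes
Divisible by 100? No
1948 is a leap year
Days: 366

366


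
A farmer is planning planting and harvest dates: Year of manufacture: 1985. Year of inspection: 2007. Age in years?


Birth year: 1985
Current year: 2007
Age = current year - birth year
Age = 2007 - 1985 = 22

22


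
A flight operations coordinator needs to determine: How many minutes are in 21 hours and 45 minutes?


Hours: 21
Minutes: 45
Convert hours to minutes: 21 x 60 = 1260
Add remaining minutes: 1260 + 45 = 1305

1305


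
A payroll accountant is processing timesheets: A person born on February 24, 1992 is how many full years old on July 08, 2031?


Birth: 1992-02-24
Reference: 2031-07-08
Year difference: 2031 - 1992 = 39
Has birthday (02-24) occurred by 07-08? Yes
Age in full years: 39

39


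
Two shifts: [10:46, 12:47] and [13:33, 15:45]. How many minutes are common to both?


Interval A: [646, 767] minutes from midnight
Interval B: [813, 945] minutes from midnight
Overlap start = max(646, 813) = 813
Overlap end = min(767, 945) = 767
End <= start, so the intervals do not overlap: 0 minutes

0


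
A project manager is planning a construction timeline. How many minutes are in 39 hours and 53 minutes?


Hours: 39
Extra minutes: 53
Minutes per hour: 60
Hours to minutes: 39 x 60 = 2340
Total: 2340 + 53 = 2393

2393


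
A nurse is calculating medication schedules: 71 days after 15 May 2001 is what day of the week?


Start: 2001-05-15 (Tuesday)
Step 1 - find target date: add 71 days
  2001-05-15 + 71 days = 2001-07-25
Step 2 - day of week:
  71 mod 7 = 1
  Tuesday + 1 days -> Wednesday
Result: Wednesday (2001-07-25)

Wednesday


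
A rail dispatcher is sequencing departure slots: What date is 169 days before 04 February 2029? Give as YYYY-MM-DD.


Start: 2029-02-04
Subtracting 169 days
Days already passed in February: 4
After going back through February: 165 more days to subtract
January 2029: 31 days, 134 remaining
December 2028: 31 days, 103 remaining
November 2028: 30 days, 73 remaining
October 2028: 31 days, 42 remaining
Result: 2028-08-19

2028-08-19


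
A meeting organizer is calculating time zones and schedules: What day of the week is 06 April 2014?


Date: 2014-04-06
January 1, 2014 is a Wednesday
Day of year: 96
Offset from Jan 1: 95 days
95 mod 7 = 4
Result: Sunday

Sunday


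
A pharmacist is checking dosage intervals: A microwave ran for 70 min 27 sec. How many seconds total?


Minutes: 70
Extra seconds: 27
Seconds per minute: 60
Minutes to seconds: 70 x 60 = 4200
Total: 4200 + 27 = 4227

4227


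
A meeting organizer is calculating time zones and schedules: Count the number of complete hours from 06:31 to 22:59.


Start: 06:31
End: 22:59
Hour difference: 22 - 6 = 16 hours
Minute difference: 59 - 31 = 28 minutes
Total minutes: 988
Complete hours: 988 / 60 = 16 (remainder 28)

16


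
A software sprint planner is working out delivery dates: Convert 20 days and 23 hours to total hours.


Days: 20
Extra hours: 23
Hours per day: 24
Days to hours: 20 x 24 = 480
Total: 480 + 23 = 503

503


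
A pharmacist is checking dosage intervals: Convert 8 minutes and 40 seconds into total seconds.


Minutes: 8
Seconds: 40
Convert minutes to seconds: 8 x 60 = 480
Add remaining seconds: 480 + 40 = 520

520


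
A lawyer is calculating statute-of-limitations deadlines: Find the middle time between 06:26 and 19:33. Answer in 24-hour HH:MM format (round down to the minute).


Start time: 06:26 = 386 minutes from midnight
End time: 19:33 = 1173 minutes from midnight
Sum: 386 + 1173 = 1559
Midpoint: 1559 / 2 = 779 minutes
Convert: 779 / 60 = 12 hours, 59 minutes
Result: 12:59

12:59


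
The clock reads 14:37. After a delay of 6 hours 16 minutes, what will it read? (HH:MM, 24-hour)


Start time: 14:37
Adding: 6 hours 16 minutes
Minutes: 37 + 16 = 53
Hours: 14 + 6 + 0 = 20
Result: 20:53

20:53


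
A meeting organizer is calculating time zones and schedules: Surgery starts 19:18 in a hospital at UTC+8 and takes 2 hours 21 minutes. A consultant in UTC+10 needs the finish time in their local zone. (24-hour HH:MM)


Start: 19:18 in UTC+8
Step 1 - add duration:
  minutes: 18 + 21 = 39
  hours: 19 + 2 + 0 = 21
  end in UTC+8: 21:39
Step 2 - convert UTC+8 -> UTC+10:
  offset difference: 10 - (8) = 2 hours
  21 + (2) = 23 -> mod 24 = 23
Result: 23:39 in UTC+10

23:39


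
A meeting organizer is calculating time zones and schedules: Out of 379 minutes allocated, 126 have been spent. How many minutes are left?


Total budget: 379 minutes
Time used: 126 minutes
Remaining: 379 - 126 = 253 minutes
Percent used: 33.2%
Percent remaining: 66.8%

253


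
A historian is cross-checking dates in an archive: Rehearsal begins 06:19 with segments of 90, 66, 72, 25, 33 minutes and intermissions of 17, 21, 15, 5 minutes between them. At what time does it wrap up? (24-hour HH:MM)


Start: 06:19 = 379 min from midnight
  after task 1 (90 min): 07:49
  after break (17 min): 08:06
  after task 2 (66 min): 09:12
  after break (21 min): 09:33
  after task 3 (72 min): 10:45
  after break (15 min): 11:00
  after task 4 (25 min): 11:25
  after break (5 min): 11:30
  after task 5 (33 min): 12:03
Total elapsed: 344 minutes
End time: 12:03

12:03


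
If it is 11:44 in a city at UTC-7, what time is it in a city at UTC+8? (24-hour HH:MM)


Local time: 11:44 at UTC-7 (offset -7h)
Target zone: UTC+8 (offset 8h)
Difference: 8 - (-7) = 15 hours
Calculation: 11 + (15) = 26
Wraparound: (26) mod 24 = 2
Result: 02:44

02:44


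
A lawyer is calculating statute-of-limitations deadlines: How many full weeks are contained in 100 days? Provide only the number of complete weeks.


Total days: 100
Days per week: 7
Division: 100 / 7 = 14 remainder 2
Complete weeks: 14
Remaining days: 2

14


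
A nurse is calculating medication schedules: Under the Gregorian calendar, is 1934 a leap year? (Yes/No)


Year: 1934
Divisible by 4? 1934 / 4 = 483.5 -> No
Not divisible by 4, so NOT a leap year

No


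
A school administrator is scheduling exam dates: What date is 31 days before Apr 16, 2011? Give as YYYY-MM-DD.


Start: 2011-04-16
Subtracting 31 days
Days already passed in April: 16
After going back through April: 15 more days to subtract
March 2011 has 31 days, need 15
Result: 2011-03-16

2011-03-16


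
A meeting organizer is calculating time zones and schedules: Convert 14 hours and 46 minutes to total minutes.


Hours: 14
Minutes: 46
Convert hours to minutes: 14 x 60 = 840
Add remaining minutes: 840 + 46 = 886

886


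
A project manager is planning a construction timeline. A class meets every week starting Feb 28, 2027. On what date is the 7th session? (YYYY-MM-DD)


First occurrence: 2027-02-28 (occurrence 1)
Each occurrence is 7 days after the previous.
Occurrence 7 is 6 weeks after the first.
6 weeks = 42 days
2027-02-28 + 42 days = 2027-04-11

2027-04-11


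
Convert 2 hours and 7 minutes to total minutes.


Hours: 2
Extra minutes: 7
Minutes per hour: 60
Hours to minutes: 2 x 60 = 120
Total: 120 + 7 = 127

127


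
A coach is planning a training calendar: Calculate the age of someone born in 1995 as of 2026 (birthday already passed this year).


Birth year: 1995
Current year: 2026
Age = current year - birth year
Age = 2026 - 1995 = 31

31


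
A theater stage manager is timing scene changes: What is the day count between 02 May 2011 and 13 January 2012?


Start date: 2011-05-02
End date: 2012-01-13
May 2011: +30 days
Jun 2011: +30 days
Jul 2011: +31 days
... (6 more months)
Total: 256 days

256


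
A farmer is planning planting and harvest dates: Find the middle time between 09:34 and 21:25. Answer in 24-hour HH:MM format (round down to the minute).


Start time: 09:34 = 574 minutes from midnight
End time: 21:25 = 1285 minutes from midnight
Sum: 574 + 1285 = 1859
Midpoint: 1859 / 2 = 929 minutes
Convert: 929 / 60 = 15 hours, 29 minutes
Result: 15:29

15:29


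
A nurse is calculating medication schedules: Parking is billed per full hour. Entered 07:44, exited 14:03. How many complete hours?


Start: 07:44
End: 14:03
Hour difference: 14 - 7 = 7 hours
Minute difference: 3 - 44 = -41 minutes
Total minutes: 379
Complete hours: 379 / 60 = 6 (remainder 19)

6


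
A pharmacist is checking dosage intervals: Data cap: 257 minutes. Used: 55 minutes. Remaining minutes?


Total budget: 257 minutes
Time used: 55 minutes
Remaining: 257 - 55 = 202 minutes
Percent used: 21.4%
Percent remaining: 78.6%

202


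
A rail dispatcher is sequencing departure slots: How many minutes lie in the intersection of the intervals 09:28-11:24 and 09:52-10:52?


Interval A: [568, 684] minutes from midnight
Interval B: [592, 652] minutes from midnight
Overlap start = max(568, 592) = 592
Overlap end = min(684, 652) = 652
Overlap = 652 - 592 = 60 minutes

60


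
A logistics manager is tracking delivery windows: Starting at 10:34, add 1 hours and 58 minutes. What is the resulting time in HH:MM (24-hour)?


Start time: 10:34
Adding: 1 hours 58 minutes
Minutes: 34 + 58 = 92
Minute overflow: 92 >= 60, so carry 1 hour, minutes = 32
Hours: 10 + 1 + 1 = 12
Result: 12:32

12:32


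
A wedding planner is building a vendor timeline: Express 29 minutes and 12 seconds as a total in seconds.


Minutes: 29
Seconds: 12
Convert minutes to seconds: 29 x 60 = 1740
Add remaining seconds: 1740 + 12 = 1752

1752


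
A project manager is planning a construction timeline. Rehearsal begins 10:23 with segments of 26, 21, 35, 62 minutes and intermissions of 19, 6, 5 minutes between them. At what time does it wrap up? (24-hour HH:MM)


Start: 10:23 = 623 min from midnight
  after task 1 (26 min): 10:49
  after break (19 min): 11:08
  after task 2 (21 min): 11:29
  after break (6 min): 11:35
  after task 3 (35 min): 12:10
  after break (5 min): 12:15
  after task 4 (62 min): 13:17
Total elapsed: 174 minutes
End time: 13:17

13:17


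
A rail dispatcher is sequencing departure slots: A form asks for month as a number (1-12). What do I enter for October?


Calendar month order:
9. September
10. October <--
11. November
October is month number 10

10


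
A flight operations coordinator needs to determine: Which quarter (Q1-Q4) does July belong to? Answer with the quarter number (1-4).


Month: July (month 7)
Q1: January-March (months 1-3)
Q2: April-June (months 4-6)
Q3: July-September (months 7-9)
Q4: October-December (months 10-12)
Month 7 falls in Q3

3


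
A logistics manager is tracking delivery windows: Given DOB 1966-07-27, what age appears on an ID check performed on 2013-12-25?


Birth: 1966-07-27
Reference: 2013-12-25
Year difference: 2013 - 1966 = 47
Has birthday (07-27) occurred by 12-25? Yes
Age in full years: 47

47


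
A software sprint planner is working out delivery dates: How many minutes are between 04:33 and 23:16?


Start time: 04:33 = 273 minutes from midnight
End time: 23:16 = 1396 minutes from midnight
Difference: 1396 - 273 = 1123 minutes
That is 18 hours and 43 minutes

1123


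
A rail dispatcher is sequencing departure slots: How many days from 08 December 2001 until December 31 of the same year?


Start: December 08, 2001
End: December 31, 2001
Days left in December: 23
Total: 23 days

23


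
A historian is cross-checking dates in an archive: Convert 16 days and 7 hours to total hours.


Days: 16
Extra hours: 7
Hours per day: 24
Days to hours: 16 x 24 = 384
Total: 384 + 7 = 391

391


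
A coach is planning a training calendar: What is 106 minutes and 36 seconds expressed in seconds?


Minutes: 106
Extra seconds: 36
Seconds per minute: 60
Minutes to seconds: 106 x 60 = 6360
Total: 6360 + 36 = 6396

6396


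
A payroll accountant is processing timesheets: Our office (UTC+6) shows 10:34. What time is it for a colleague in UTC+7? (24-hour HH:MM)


Local time: 10:34 at UTC+6 (offset 6h)
Target zone: UTC+7 (offset 7h)
Difference: 7 - (6) = 1 hours
Calculation: 10 + (1) = 11
Result: 11:34

11:34


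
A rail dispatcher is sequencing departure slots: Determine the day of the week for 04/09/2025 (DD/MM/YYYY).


Date: 2025-09-04
January 1, 2025 is a Wednesday
Day of year: 247
Offset from Jan 1: 246 days
246 mod 7 = 1
Result: Thursday

Thursday


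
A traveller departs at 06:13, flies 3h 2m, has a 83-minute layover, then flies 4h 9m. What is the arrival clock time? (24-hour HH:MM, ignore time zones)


Depart: 06:13
Leg 1: +182 min -> 09:15
Layover: +83 min -> 10:38
Leg 2: +249 min -> 14:47
Total travel: 514 minutes = 8h 34m
Arrival: 14:47

14:47


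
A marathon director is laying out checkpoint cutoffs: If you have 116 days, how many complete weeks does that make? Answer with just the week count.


Total days: 116
Days per week: 7
Division: 116 / 7 = 16 remainder 4
Complete weeks: 16
Remaining days: 4

16


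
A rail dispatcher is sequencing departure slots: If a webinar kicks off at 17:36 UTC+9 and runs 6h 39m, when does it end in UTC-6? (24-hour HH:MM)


Start: 17:36 in UTC+9
Step 1 - add duration:
  minutes: 36 + 39 = 75 (carry 1h)
  hours: 17 + 6 + 1 = 24
  end in UTC+9: 00:15
Step 2 - convert UTC+9 -> UTC-6:
  offset difference: -6 - (9) = -15 hours
  0 + (-15) = -15 -> mod 24 = 9
Result: 09:15 in UTC-6

09:15


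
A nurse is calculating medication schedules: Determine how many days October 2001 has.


Month: October
Year: 2001
October is a 31-day month
Total: 31 days

31


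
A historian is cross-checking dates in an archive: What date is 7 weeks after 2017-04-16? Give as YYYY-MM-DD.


Start: 2017-04-16
Weeks to add: 7
Convert to days: 7 x 7 = 49 days
Add 49 days to 2017-04-16
Result: 2017-06-04

2017-06-04


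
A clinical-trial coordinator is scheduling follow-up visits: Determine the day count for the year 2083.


Year: 2083
Check leap year rules:
Divisible by 4? No
2083 is not a leap year
Days: 365

365


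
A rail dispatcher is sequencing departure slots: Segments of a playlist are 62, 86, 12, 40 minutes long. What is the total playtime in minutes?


Durations: 62, 86, 12, 40
Running sum: 62
+ 86 = 148
+ 12 = 160
+ 40 = 200
Total duration: 200 minutes
That is 3 hours and 20 minutes

200


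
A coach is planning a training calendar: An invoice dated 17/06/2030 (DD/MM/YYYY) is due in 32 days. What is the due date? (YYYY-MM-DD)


Start: 2030-06-17
Adding 32 days
Days remaining in June: 13
After June: 19 days still to add
July 2030 has 31 days, need 19
Result: 2030-07-19

2030-07-19


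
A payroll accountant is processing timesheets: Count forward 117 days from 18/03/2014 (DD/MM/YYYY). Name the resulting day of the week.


Start: 2014-03-18 (Tuesday)
Step 1 - find target date: add 117 days
  2014-03-18 + 117 days = 2014-07-13
Step 2 - day of week:
  117 mod 7 = 5
  Tuesday + 5 days -> Sunday
Result: Sunday (2014-07-13)

Sunday


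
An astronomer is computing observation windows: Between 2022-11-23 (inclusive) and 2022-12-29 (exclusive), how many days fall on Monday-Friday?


Start: 2022-11-23 (Wednesday)
End (exclusive): 2022-12-29 (Thursday)
Total calendar days: 36
Full weeks: 36 // 7 = 5 -> 25 weekdays
Remaining 1 days starting on Wednesday:
  Wed(w) -> 1 weekdays
Total business days: 25 + 1 = 26

26


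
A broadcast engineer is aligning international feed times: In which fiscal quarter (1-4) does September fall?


Month: September (month 9)
Q1: January-March (months 1-3)
Q2: April-June (months 4-6)
Q3: July-September (months 7-9)
Q4: October-December (months 10-12)
Month 9 falls in Q3

3


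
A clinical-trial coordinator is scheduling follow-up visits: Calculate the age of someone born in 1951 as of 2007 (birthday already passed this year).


Birth year: 1951
Current year: 2007
Age = current year - birth year
Age = 2007 - 1951 = 56

56


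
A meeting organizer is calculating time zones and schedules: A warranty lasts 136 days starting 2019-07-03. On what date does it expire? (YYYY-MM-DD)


Start: 2019-07-03
Adding 136 days
Days remaining in July: 28
After July: 108 days still to add
August 2019: 31 days, 77 remaining
September 2019: 30 days, 47 remaining
October 2019: 31 days, 16 remaining
November 2019 has 30 days, need 16
Result: 2019-11-16

2019-11-16


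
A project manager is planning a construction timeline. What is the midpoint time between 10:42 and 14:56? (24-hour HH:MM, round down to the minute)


Start time: 10:42 = 642 minutes from midnight
End time: 14:56 = 896 minutes from midnight
Sum: 642 + 896 = 1538
Midpoint: 1538 / 2 = 769 minutes
Convert: 769 / 60 = 12 hours, 49 minutes
Result: 12:49

12:49


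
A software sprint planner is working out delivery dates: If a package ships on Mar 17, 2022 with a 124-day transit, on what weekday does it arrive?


Start: 2022-03-17 (Thursday)
Step 1 - find target date: add 124 days
  2022-03-17 + 124 days = 2022-07-19
Step 2 - day of week:
  124 mod 7 = 5
  Thursday + 5 days -> Tuesday
Result: Tuesday (2022-07-19)

Tuesday


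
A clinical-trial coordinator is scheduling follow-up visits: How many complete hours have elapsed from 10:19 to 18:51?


Start: 10:19
End: 18:51
Hour difference: 18 - 10 = 8 hours
Minute difference: 51 - 19 = 32 minutes
Total minutes: 512
Complete hours: 512 / 60 = 8 (remainder 32)

8


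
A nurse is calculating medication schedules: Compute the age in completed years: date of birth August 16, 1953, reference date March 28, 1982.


Birth: 1953-08-16
Reference: 1982-03-28
Year difference: 1982 - 1953 = 29
Has birthday (08-16) occurred by 03-28? No
Birthday not yet reached this year -> subtract 1
Age in full years: 28

28


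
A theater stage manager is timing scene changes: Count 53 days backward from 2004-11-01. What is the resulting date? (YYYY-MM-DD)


Start: 2004-11-01
Subtracting 53 days
Days already passed in November: 1
After going back through November: 52 more days to subtract
October 2004: 31 days, 21 remaining
September 2004 has 30 days, need 21
Result: 2004-09-09

2004-09-09


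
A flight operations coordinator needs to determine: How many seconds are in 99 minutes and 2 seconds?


Minutes: 99
Extra seconds: 2
Seconds per minute: 60
Minutes to seconds: 99 x 60 = 5940
Total: 5940 + 2 = 5942

5942


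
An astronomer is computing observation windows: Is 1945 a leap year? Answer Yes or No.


Year: 1945
Divisible by 4? 1945 / 4 = 486.25 -> No
Not divisible by 4, so NOT a leap year

No


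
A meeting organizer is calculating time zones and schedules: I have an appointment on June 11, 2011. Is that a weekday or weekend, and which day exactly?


Date: 2011-06-11
January 1, 2011 is a Saturday
Day of year: 162
Offset from Jan 1: 161 days
161 mod 7 = 0
Result: Saturday

Saturday


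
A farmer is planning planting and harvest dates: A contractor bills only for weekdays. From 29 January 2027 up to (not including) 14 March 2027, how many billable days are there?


Start: 2027-01-29 (Friday)
End (exclusive): 2027-03-14 (Sunday)
Total calendar days: 44
Full weeks: 44 // 7 = 6 -> 30 weekdays
Remaining 2 days starting on Friday:
  Fri(w), Sat(-) -> 1 weekdays
Total business days: 30 + 1 = 31

31


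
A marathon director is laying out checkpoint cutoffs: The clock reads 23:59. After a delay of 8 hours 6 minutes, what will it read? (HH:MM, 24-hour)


Start time: 23:59
Adding: 8 hours 6 minutes
Minutes: 59 + 6 = 65
Minute overflow: 65 >= 60, so carry 1 hour, minutes = 5
Hours: 23 + 8 + 1 = 32
Hour wraparound: 32 mod 24 = 8
Result: 08:05

08:05


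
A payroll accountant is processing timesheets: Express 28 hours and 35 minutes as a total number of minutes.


Hours: 28
Extra minutes: 35
Minutes per hour: 60
Hours to minutes: 28 x 60 = 1680
Total: 1680 + 35 = 1715

1715


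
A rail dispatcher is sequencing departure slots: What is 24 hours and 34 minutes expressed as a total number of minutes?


Hours: 24
Minutes: 34
Convert hours to minutes: 24 x 60 = 1440
Add remaining minutes: 1440 + 34 = 1474

1474


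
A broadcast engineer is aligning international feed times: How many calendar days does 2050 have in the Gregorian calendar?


Year: 2050
Check leap year rules:
Divisible by 4? No
2050 is not a leap year
Days: 365

365


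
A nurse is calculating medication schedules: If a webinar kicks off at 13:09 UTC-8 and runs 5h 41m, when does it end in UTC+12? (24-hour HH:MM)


Start: 13:09 in UTC-8
Step 1 - add duration:
  minutes: 9 + 41 = 50
  hours: 13 + 5 + 0 = 18
  end in UTC-8: 18:50
Step 2 - convert UTC-8 -> UTC+12:
  offset difference: 12 - (-8) = 20 hours
  18 + (20) = 38 -> mod 24 = 14
Result: 14:50 in UTC+12

14:50


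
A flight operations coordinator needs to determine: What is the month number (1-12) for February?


Calendar month order:
1. January
2. February <--
3. March
February is month number 2

2


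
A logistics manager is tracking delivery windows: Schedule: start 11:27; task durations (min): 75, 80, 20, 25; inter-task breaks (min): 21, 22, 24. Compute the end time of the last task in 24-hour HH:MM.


Start: 11:27 = 687 min from midnight
  after task 1 (75 min): 12:42
  after break (21 min): 13:03
  after task 2 (80 min): 14:23
  after break (22 min): 14:45
  after task 3 (20 min): 15:05
  after break (24 min): 15:29
  after task 4 (25 min): 15:54
Total elapsed: 267 minutes
End time: 15:54

15:54


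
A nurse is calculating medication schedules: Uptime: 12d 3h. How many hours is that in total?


Days: 12
Extra hours: 3
Hours per day: 24
Days to hours: 12 x 24 = 288
Total: 288 + 3 = 291

291


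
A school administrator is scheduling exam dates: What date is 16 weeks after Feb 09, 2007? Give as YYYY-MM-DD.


Start: 2007-02-09
Weeks to add: 16
Convert to days: 16 x 7 = 112 days
Add 112 days to 2007-02-09
Result: 2007-06-01

2007-06-01


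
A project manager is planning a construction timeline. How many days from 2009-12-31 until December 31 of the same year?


Start: December 31, 2009
End: December 31, 2009
Days left in December: 0
Total: 0 days

0


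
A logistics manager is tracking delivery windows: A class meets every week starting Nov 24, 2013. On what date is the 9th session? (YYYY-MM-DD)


First occurrence: 2013-11-24 (occurrence 1)
Each occurrence is 7 days after the previous.
Occurrence 9 is 8 weeks after the first.
8 weeks = 56 days
2013-11-24 + 56 days = 2014-01-19

2014-01-19


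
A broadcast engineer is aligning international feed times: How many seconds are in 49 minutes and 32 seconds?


Minutes: 49
Seconds: 32
Convert minutes to seconds: 49 x 60 = 2940
Add remaining seconds: 2940 + 32 = 2972

2972


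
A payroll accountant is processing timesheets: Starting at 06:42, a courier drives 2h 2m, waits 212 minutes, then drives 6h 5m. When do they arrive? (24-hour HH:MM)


Depart: 06:42
Leg 1: +122 min -> 08:44
Layover: +212 min -> 12:16
Leg 2: +365 min -> 18:21
Total travel: 699 minutes = 11h 39m
Arrival: 18:21

18:21


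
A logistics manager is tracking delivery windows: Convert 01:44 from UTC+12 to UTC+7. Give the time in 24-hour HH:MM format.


Local time: 01:44 at UTC+12 (offset 12h)
Target zone: UTC+7 (offset 7h)
Difference: 7 - (12) = -5 hours
Calculation: 1 + (-5) = -4
Wraparound: (-4) mod 24 = 20
Result: 20:44

20:44


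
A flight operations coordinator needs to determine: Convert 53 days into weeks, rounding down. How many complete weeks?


Total days: 53
Days per week: 7
Division: 53 / 7 = 7 remainder 4
Complete weeks: 7
Remaining days: 4

7


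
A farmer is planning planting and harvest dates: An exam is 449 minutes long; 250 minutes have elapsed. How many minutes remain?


Total budget: 449 minutes
Time used: 250 minutes
Remaining: 449 - 250 = 199 minutes
Percent used: 55.7%
Percent remaining: 44.3%

199


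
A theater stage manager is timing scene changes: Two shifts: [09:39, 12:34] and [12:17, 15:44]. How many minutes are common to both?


Interval A: [579, 754] minutes from midnight
Interval B: [737, 944] minutes from midnight
Overlap start = max(579, 737) = 737
Overlap end = min(754, 944) = 754
Overlap = 754 - 737 = 17 minutes

17


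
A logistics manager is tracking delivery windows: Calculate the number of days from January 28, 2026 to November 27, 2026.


Start date: 2026-01-28
End date: 2026-11-27
Jan 2026: +4 days
Feb 2026: +28 days
Mar 2026: +31 days
... (8 more months)
Total: 303 days

303


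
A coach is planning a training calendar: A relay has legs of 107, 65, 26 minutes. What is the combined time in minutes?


Durations: 107, 65, 26
Running sum: 107
+ 65 = 172
+ 26 = 198
Total duration: 198 minutes
That is 3 hours and 18 minutes

198


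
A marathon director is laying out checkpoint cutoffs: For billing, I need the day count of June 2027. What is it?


Month: June
Year: 2027
June is a 30-day month
Total: 30 days

30


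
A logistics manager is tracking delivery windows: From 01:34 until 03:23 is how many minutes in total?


Start time: 01:34 = 94 minutes from midnight
End time: 03:23 = 203 minutes from midnight
Difference: 203 - 94 = 109 minutes
That is 1 hours and 49 minutes

109


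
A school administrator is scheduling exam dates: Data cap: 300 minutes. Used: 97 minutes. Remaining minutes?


Total budget: 300 minutes
Time used: 97 minutes
Remaining: 300 - 97 = 203 minutes
Percent used: 32.3%
Percent remaining: 67.7%

203


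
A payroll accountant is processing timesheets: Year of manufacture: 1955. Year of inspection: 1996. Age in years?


Birth year: 1955
Current year: 1996
Age = current year - birth year
Age = 1996 - 1955 = 41

41


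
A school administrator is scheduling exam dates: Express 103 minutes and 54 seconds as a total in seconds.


Minutes: 103
Seconds: 54
Convert minutes to seconds: 103 x 60 = 6180
Add remaining seconds: 6180 + 54 = 6234

6234


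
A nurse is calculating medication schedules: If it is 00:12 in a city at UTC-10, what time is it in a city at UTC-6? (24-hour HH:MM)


Local time: 00:12 at UTC-10 (offset -10h)
Target zone: UTC-6 (offset -6h)
Difference: -6 - (-10) = 4 hours
Calculation: 0 + (4) = 4
Result: 04:12

04:12


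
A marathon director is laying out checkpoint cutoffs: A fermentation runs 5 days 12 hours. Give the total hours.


Days: 5
Extra hours: 12
Hours per day: 24
Days to hours: 5 x 24 = 120
Total: 120 + 12 = 132

132


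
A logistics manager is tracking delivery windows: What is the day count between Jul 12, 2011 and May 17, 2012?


Start date: 2011-07-12
End date: 2012-05-17
Jul 2011: +20 days
Aug 2011: +31 days
Sep 2011: +30 days
... (8 more months)
Total: 310 days

310


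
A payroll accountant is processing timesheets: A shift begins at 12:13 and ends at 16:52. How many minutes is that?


Start time: 12:13 = 733 minutes from midnight
End time: 16:52 = 1012 minutes from midnight
Difference: 1012 - 733 = 279 minutes
That is 4 hours and 39 minutes

279


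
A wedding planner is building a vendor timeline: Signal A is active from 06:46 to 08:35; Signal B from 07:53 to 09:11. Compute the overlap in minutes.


Interval A: [406, 515] minutes from midnight
Interval B: [473, 551] minutes from midnight
Overlap start = max(406, 473) = 473
Overlap end = min(515, 551) = 515
Overlap = 515 - 473 = 42 minutes

42


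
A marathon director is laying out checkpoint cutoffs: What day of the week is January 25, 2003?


Date: 2003-01-25
January 1, 2003 is a Wednesday
Day of year: 25
Offset from Jan 1: 24 days
24 mod 7 = 3
Result: Saturday

Saturday


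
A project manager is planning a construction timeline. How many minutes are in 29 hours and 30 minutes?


Hours: 29
Extra minutes: 30
Minutes per hour: 60
Hours to minutes: 29 x 60 = 1740
Total: 1740 + 30 = 1770

1770


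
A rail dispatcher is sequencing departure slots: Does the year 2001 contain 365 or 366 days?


Year: 2001
Check leap year rules:
Divisible by 4? No
2001 is not a leap year
Days: 365

365


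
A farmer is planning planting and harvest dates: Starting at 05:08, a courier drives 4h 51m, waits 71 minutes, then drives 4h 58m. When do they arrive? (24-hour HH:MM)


Depart: 05:08
Leg 1: +291 min -> 09:59
Layover: +71 min -> 11:10
Leg 2: +298 min -> 16:08
Total travel: 660 minutes = 11h 0m
Arrival: 16:08

16:08


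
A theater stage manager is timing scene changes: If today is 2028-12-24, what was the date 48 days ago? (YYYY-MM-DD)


Start: 2028-12-24
Subtracting 48 days
Days already passed in December: 24
After going back through December: 24 more days to subtract
November 2028 has 30 days, need 24
Result: 2028-11-06

2028-11-06


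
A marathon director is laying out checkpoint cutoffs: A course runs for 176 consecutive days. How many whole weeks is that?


Total days: 176
Days per week: 7
Division: 176 / 7 = 25 remainder 1
Complete weeks: 25
Remaining days: 1

25


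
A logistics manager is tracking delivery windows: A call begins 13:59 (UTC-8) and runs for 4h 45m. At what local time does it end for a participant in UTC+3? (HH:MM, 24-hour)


Start: 13:59 in UTC-8
Step 1 - add duration:
  minutes: 59 + 45 = 104 (carry 1h)
  hours: 13 + 4 + 1 = 18
  end in UTC-8: 18:44
Step 2 - convert UTC-8 -> UTC+3:
  offset difference: 3 - (-8) = 11 hours
  18 + (11) = 29 -> mod 24 = 5
Result: 05:44 in UTC+3

05:44


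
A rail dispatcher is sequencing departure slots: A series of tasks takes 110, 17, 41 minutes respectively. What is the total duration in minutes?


Durations: 110, 17, 41
Running sum: 110
+ 17 = 127
+ 41 = 168
Total duration: 168 minutes
That is 2 hours and 48 minutes

168


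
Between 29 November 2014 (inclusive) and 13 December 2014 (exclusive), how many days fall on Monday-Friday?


Start: 2014-11-29 (Saturday)
End (exclusive): 2014-12-13 (Saturday)
Total calendar days: 14
Full weeks: 14 // 7 = 2 -> 10 weekdays
Remaining 0 days starting on Saturday:
Total business days: 10 + 0 = 10

10


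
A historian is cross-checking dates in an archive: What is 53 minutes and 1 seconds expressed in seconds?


Minutes: 53
Extra seconds: 1
Seconds per minute: 60
Minutes to seconds: 53 x 60 = 3180
Total: 3180 + 1 = 3181

3181


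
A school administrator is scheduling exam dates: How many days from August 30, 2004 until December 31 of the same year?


Start: August 30, 2004
End: December 31, 2004
Days left in August: 1
September: 30
October: 31
November: 30
December: 31
Sum of remaining months: 122
Total: 1 + 122 = 123

123


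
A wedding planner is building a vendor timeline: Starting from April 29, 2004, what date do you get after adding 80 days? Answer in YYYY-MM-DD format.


Start: 2004-04-29
Adding 80 days
Days remaining in April: 1
After April: 79 days still to add
May 2004: 31 days, 48 remaining
June 2004: 30 days, 18 remaining
July 2004 has 31 days, need 18
Result: 2004-07-18

2004-07-18


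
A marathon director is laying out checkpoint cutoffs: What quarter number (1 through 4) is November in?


Month: November (month 11)
Q1: January-March (months 1-3)
Q2: April-June (months 4-6)
Q3: July-September (months 7-9)
Q4: October-December (months 10-12)
Month 11 falls in Q4

4


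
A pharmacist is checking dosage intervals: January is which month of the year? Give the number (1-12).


Calendar month order:
1. January <--
2. February
January is month number 1

1


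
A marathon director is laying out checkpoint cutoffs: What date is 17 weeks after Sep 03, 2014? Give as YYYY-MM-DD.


Start: 2014-09-03
Weeks to add: 17
Convert to days: 17 x 7 = 119 days
Add 119 days to 2014-09-03
Result: 2014-12-31

2014-12-31


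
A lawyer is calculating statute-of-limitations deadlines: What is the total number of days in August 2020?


Month: August
Year: 2020
August is a 31-day month
Total: 31 days

31


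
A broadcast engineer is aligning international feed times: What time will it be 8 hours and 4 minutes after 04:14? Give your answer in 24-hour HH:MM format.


Start time: 04:14
Adding: 8 hours 4 minutes
Minutes: 14 + 4 = 18
Hours: 4 + 8 + 0 = 12
Result: 12:18

12:18


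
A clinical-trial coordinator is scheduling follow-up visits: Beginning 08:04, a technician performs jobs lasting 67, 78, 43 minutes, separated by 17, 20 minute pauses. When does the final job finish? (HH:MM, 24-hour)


Start: 08:04 = 484 min from midnight
  after task 1 (67 min): 09:11
  after break (17 min): 09:28
  after task 2 (78 min): 10:46
  after break (20 min): 11:06
  after task 3 (43 min): 11:49
Total elapsed: 225 minutes
End time: 11:49

11:49


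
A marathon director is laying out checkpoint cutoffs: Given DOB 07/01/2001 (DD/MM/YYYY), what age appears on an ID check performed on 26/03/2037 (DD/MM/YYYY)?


Birth: 2001-01-07
Reference: 2037-03-26
Year difference: 2037 - 2001 = 36
Has birthday (01-07) occurred by 03-26? Yes
Age in full years: 36

36


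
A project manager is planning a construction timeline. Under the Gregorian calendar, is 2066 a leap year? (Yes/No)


Year: 2066
Divisible by 4? 2066 / 4 = 516.5 -> No
Not divisible by 4, so NOT a leap year

No


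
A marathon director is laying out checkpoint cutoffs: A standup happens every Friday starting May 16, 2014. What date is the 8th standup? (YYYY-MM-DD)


First occurrence: 2014-05-16 (occurrence 1)
Each occurrence is 7 days after the previous.
Occurrence 8 is 7 weeks after the first.
7 weeks = 49 days
2014-05-16 + 49 days = 2014-07-04

2014-07-04


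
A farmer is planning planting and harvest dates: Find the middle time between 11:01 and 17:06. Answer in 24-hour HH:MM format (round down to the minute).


Start time: 11:01 = 661 minutes from midnight
End time: 17:06 = 1026 minutes from midnight
Sum: 661 + 1026 = 1687
Midpoint: 1687 / 2 = 843 minutes
Convert: 843 / 60 = 14 hours, 3 minutes
Result: 14:03

14:03


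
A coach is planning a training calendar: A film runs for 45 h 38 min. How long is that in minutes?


Hours: 45
Minutes: 38
Convert hours to minutes: 45 x 60 = 2700
Add remaining minutes: 2700 + 38 = 2738

2738


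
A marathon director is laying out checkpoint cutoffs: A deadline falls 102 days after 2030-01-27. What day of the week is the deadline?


Start: 2030-01-27 (Sunday)
Step 1 - find target date: add 102 days
  2030-01-27 + 102 days = 2030-05-09
Step 2 - day of week:
  102 mod 7 = 4
  Sunday + 4 days -> Thursday
Result: Thursday (2030-05-09)

Thursday


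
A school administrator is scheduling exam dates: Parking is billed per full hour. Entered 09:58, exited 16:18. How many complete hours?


Start: 09:58
End: 16:18
Hour difference: 16 - 9 = 7 hours
Minute difference: 18 - 58 = -40 minutes
Total minutes: 380
Complete hours: 380 / 60 = 6 (remainder 20)

6


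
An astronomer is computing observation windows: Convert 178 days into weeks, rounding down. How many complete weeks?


Total days: 178
Days per week: 7
Division: 178 / 7 = 25 remainder 3
Complete weeks: 25
Remaining days: 3

25


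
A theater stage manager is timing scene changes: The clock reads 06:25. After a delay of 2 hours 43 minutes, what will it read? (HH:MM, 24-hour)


Start time: 06:25
Adding: 2 hours 43 minutes
Minutes: 25 + 43 = 68
Minute overflow: 68 >= 60, so carry 1 hour, minutes = 8
Hours: 6 + 2 + 1 = 9
Result: 09:08

09:08


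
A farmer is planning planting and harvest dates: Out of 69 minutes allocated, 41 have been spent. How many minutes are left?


Total budget: 69 minutes
Time used: 41 minutes
Remaining: 69 - 41 = 28 minutes
Percent used: 59.4%
Percent remaining: 40.6%

28


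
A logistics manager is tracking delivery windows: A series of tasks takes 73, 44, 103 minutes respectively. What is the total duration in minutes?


Durations: 73, 44, 103
Running sum: 73
+ 44 = 117
+ 103 = 220
Total duration: 220 minutes
That is 3 hours and 40 minutes

220


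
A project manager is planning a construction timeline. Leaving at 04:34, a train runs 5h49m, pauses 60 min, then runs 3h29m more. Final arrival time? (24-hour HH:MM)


Depart: 04:34
Leg 1: +349 min -> 10:23
Layover: +60 min -> 11:23
Leg 2: +209 min -> 14:52
Total travel: 618 minutes = 10h 18m
Arrival: 14:52

14:52


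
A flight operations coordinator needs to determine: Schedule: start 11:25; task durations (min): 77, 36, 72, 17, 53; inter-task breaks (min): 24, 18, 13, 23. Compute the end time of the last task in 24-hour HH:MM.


Start: 11:25 = 685 min from midnight
  after task 1 (77 min): 12:42
  after break (24 min): 13:06
  after task 2 (36 min): 13:42
  after break (18 min): 14:00
  after task 3 (72 min): 15:12
  after break (13 min): 15:25
  after task 4 (17 min): 15:42
  after break (23 min): 16:05
  after task 5 (53 min): 16:58
Total elapsed: 333 minutes
End time: 16:58

16:58


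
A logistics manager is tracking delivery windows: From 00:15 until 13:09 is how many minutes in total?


Start time: 00:15 = 15 minutes from midnight
End time: 13:09 = 789 minutes from midnight
Difference: 789 - 15 = 774 minutes
That is 12 hours and 54 minutes

774


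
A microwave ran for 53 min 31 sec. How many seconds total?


Minutes: 53
Extra seconds: 31
Seconds per minute: 60
Minutes to seconds: 53 x 60 = 3180
Total: 3180 + 31 = 3211

3211


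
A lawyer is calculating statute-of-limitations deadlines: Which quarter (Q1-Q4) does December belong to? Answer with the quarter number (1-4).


Month: December (month 12)
Q1: January-March (months 1-3)
Q2: April-June (months 4-6)
Q3: July-September (months 7-9)
Q4: October-December (months 10-12)
Month 12 falls in Q4

4


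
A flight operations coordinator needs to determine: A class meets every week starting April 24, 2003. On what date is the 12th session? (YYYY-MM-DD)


First occurrence: 2003-04-24 (occurrence 1)
Each occurrence is 7 days after the previous.
Occurrence 12 is 11 weeks after the first.
11 weeks = 77 days
2003-04-24 + 77 days = 2003-07-10

2003-07-10


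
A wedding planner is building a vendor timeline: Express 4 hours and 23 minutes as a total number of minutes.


Hours: 4
Extra minutes: 23
Minutes per hour: 60
Hours to minutes: 4 x 60 = 240
Total: 240 + 23 = 263

263


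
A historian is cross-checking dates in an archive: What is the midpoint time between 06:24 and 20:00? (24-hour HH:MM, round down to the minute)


Start time: 06:24 = 384 minutes from midnight
End time: 20:00 = 1200 minutes from midnight
Sum: 384 + 1200 = 1584
Midpoint: 1584 / 2 = 792 minutes
Convert: 792 / 60 = 13 hours, 12 minutes
Result: 13:12

13:12
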